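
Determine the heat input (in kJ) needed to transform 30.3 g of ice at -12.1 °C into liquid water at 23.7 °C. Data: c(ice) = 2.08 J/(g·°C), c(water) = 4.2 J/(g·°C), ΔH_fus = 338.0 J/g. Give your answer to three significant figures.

q = 14.0 kJ

q1 (heat ice -12.1→0.0 °C): 30.3 × 2.08 × 12.1 = 763 J
q2 (melt at 0 °C): 30.3 × 338.0 = 10241 J
q3 (heat water 0.0→23.7 °C): 30.3 × 4.2 × 23.7 = 3016 J
Total: 763 + 10241 + 3016 = 14020 J = 14.0 kJ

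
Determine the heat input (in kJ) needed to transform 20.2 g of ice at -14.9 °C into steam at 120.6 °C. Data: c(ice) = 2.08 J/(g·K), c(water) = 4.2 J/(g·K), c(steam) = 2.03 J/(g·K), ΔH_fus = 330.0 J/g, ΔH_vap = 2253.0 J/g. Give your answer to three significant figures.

q = 62.1 kJ

q1 (heat ice -14.9→0.0 °C): 20.2 × 2.08 × 14.9 = 626 J
q2 (melt at 0 °C): 20.2 × 330.0 = 6666 J
q3 (heat water 0.0→100.0 °C): 20.2 × 4.2 × 100.0 = 8484 J
q4 (vaporize at 100 °C): 20.2 × 2253.0 = 45511 J
q5 (heat steam 100.0→120.6 °C): 20.2 × 2.03 × 20.6 = 845 J
Total: 626 + 6666 + 8484 + 45511 + 845 = 62132 J = 62.1 kJ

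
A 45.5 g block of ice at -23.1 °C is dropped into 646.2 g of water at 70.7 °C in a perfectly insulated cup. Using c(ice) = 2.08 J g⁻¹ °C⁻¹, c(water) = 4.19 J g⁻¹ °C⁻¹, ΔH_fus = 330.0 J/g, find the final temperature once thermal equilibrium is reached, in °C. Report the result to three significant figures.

T_f = 60.1 °C

Heat to bring ice to 0 °C and melt it: q₁ = 45.5×2.08×23.1 + 45.5×330.0 = 17201 J
Heat the water can supply cooling to 0 °C: 646.2×4.19×70.7 = 191426 J > q₁, so all ice melts.
Energy balance: 646.2×4.19×(70.7 − T) = 17201 + 45.5×4.19×(T − 0)
2707.578(70.7 − T) = 17201 + 190.645 T
191426 − 17201 = 2898.223 T
T = 174225 / 2898.223 = 60.11 °C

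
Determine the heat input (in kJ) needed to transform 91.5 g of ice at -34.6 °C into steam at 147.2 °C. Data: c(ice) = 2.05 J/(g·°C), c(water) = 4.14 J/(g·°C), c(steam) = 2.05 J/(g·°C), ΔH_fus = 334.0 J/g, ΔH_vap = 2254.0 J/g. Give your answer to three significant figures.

q1 (heat ice -34.6→0.0 °C): 91.5 × 2.05 × 34.6 = 6490 J
q2 (melt at 0 °C): 91.5 × 334.0 = 30561 J
q3 (heat water 0.0→100.0 °C): 91.5 × 4.14 × 100.0 = 37881 J
q4 (vaporize at 100 °C): 91.5 × 2254.0 = 206241 J
q5 (heat steam 100.0→147.2 °C): 91.5 × 2.05 × 47.2 = 8854 J
Total: 6490 + 30561 + 37881 + 206241 + 8854 = 290027 J = 290 kJ

q = 290 kJ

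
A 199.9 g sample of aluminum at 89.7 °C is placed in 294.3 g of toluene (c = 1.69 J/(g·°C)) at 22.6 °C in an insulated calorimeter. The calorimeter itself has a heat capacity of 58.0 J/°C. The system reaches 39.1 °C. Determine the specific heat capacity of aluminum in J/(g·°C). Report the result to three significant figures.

c = 0.906 J/(g·°C)

q_gained = (294.3 × 1.69 + 58.0) × (39.1 − 22.6) = 9164 J
q_lost = 199.9 × c × (89.7 − 39.1) = 10114.94 c
Set equal: c = 9164 / 10114.94 = 0.906 J/(g·°C)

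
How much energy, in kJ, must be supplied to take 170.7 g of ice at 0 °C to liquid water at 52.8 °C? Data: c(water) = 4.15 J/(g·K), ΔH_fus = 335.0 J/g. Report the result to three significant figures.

q1 (melt at 0 °C): 170.7 × 335.0 = 57185 J
q2 (heat water 0.0→52.8 °C): 170.7 × 4.15 × 52.8 = 37404 J
Total: 57185 + 37404 = 94589 J = 94.6 kJ

q = 94.6 kJ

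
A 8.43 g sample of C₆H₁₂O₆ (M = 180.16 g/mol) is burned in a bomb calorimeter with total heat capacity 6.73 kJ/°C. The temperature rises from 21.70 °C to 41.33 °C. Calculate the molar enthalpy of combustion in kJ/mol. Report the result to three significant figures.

ΔH = -2820 kJ/mol

ΔT = 41.33 − 21.70 = 19.63 °C
q_cal = C_cal × ΔT = 6.73 × 19.63 = 132.1099 kJ
n = 8.43 / 180.16 = 0.04679 mol
q_rxn = −q_cal = -132.1099 kJ
ΔH = -132.1099 / 0.04679 = -2823 kJ/mol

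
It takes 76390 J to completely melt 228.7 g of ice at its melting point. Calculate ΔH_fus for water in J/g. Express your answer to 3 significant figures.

ΔH_fus = 334 J/g

ΔH_fus = q / m = 76390 / 228.7 = 334 J/g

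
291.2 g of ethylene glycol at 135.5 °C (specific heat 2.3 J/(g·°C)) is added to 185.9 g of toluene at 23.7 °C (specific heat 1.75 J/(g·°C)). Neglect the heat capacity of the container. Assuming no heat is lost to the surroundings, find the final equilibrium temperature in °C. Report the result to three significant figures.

T_f = 98.9 °C

Heat lost by ethylene glycol = heat gained by toluene.
(291.2)(2.3)(135.5 − T) = (185.9)(1.75)(T − 23.7)
669.76 (135.5 − T) = 325.325 (T − 23.7)
90752 − 669.76 T = 325.325 T − 7710.2
98462.2 = 995.085 T
T = 98.949 °C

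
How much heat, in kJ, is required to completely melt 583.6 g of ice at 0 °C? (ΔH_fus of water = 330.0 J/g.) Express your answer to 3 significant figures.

q = m × ΔH_fus = 583.6 × 330.0 = 192600 J = 193 kJ

q = 193 kJ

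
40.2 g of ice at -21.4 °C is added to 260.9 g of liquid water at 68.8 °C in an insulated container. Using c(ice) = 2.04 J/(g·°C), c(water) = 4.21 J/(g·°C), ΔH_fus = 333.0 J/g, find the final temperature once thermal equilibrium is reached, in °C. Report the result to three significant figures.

T_f = 47.7 °C

Heat to bring ice to 0 °C and melt it: q₁ = 40.2×2.04×21.4 + 40.2×333.0 = 15142 J
Heat the water can supply cooling to 0 °C: 260.9×4.21×68.8 = 75569.2 J > q₁, so all ice melts.
Energy balance: 260.9×4.21×(68.8 − T) = 15142 + 40.2×4.21×(T − 0)
1098.389(68.8 − T) = 15142 + 169.242 T
75569.2 − 15142 = 1267.631 T
T = 60427.2 / 1267.631 = 47.67 °C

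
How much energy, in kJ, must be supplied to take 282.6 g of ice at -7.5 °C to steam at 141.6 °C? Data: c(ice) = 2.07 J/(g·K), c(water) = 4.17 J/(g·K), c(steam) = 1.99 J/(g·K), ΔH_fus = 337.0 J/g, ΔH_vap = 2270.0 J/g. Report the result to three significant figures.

q1 (heat ice -7.5→0.0 °C): 282.6 × 2.07 × 7.5 = 4387 J
q2 (melt at 0 °C): 282.6 × 337.0 = 95236 J
q3 (heat water 0.0→100.0 °C): 282.6 × 4.17 × 100.0 = 117844 J
q4 (vaporize at 100 °C): 282.6 × 2270.0 = 641502 J
q5 (heat steam 100.0→141.6 °C): 282.6 × 1.99 × 41.6 = 23395 J
Total: 4387 + 95236 + 117844 + 641502 + 23395 = 882364 J = 882 kJ

q = 882 kJ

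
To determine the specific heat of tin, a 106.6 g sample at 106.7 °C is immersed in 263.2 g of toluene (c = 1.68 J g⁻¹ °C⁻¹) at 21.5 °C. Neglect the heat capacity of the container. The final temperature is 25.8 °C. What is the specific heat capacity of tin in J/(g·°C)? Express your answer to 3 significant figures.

q_gained = (263.2 × 1.68) × (25.8 − 21.5) = 1901 J
q_lost = 106.6 × c × (106.7 − 25.8) = 8623.94 c
Set equal: c = 1901 / 8623.94 = 0.220 J/(g·°C)

c = 0.220 J/(g·°C)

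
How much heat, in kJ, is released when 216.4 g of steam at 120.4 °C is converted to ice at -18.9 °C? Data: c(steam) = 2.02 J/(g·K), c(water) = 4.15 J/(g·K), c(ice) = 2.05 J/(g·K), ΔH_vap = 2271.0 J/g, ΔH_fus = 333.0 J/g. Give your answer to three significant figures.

q = 671 kJ

q1 (cool steam 120.4→100 °C): 216.4 × 2.02 × 20.4 = 8917 J
q2 (condense at 100 °C): 216.4 × 2271.0 = 491444 J
q3 (cool water 100→0 °C): 216.4 × 4.15 × 100.0 = 89806 J
q4 (freeze at 0 °C): 216.4 × 333.0 = 72061 J
q5 (cool ice 0→-18.9 °C): 216.4 × 2.05 × 18.9 = 8384 J
Total: 8917 + 491444 + 89806 + 72061 + 8384 = 670612 J = 671 kJ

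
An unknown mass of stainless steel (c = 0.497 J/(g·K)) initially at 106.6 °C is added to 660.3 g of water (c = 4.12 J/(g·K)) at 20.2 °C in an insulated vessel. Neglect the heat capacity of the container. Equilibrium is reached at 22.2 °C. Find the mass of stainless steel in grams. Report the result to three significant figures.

m = 130 g

q_gained = (660.3 × 4.12) × (22.2 − 20.2) = 5441 J
q_lost = m × 0.497 × (106.6 − 22.2) = 41.9468 m
m = 5441 / 41.9468 = 130 g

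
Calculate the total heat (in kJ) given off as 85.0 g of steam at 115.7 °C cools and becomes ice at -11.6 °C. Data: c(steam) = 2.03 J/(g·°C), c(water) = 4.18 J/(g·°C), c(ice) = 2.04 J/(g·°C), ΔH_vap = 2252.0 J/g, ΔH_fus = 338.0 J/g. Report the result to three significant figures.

q1 (cool steam 115.7→100 °C): 85.0 × 2.03 × 15.7 = 2709 J
q2 (condense at 100 °C): 85.0 × 2252.0 = 191420 J
q3 (cool water 100→0 °C): 85.0 × 4.18 × 100.0 = 35530 J
q4 (freeze at 0 °C): 85.0 × 338.0 = 28730 J
q5 (cool ice 0→-11.6 °C): 85.0 × 2.04 × 11.6 = 2011 J
Total: 2709 + 191420 + 35530 + 28730 + 2011 = 260400 J = 260 kJ

q = 260 kJ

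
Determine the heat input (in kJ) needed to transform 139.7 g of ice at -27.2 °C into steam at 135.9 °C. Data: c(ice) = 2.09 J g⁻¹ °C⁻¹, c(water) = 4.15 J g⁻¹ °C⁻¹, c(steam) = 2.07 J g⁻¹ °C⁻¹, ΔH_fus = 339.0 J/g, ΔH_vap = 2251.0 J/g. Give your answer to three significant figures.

q = 438 kJ

q1 (heat ice -27.2→0.0 °C): 139.7 × 2.09 × 27.2 = 7942 J
q2 (melt at 0 °C): 139.7 × 339.0 = 47358 J
q3 (heat water 0.0→100.0 °C): 139.7 × 4.15 × 100.0 = 57976 J
q4 (vaporize at 100 °C): 139.7 × 2251.0 = 314465 J
q5 (heat steam 100.0→135.9 °C): 139.7 × 2.07 × 35.9 = 10382 J
Total: 7942 + 47358 + 57976 + 314465 + 10382 = 438123 J = 438 kJ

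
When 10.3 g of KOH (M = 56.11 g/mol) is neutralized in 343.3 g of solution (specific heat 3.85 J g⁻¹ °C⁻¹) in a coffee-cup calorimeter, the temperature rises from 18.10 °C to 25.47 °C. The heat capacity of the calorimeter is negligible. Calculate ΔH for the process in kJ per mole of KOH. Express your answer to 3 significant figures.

ΔH = -53.1 kJ/mol

|ΔT| = |25.47 − 18.10| = 7.37 °C
|q_surr| = (343.3 × 3.85) × 7.37 = 1321.705 × 7.37 = 9741 J
n(KOH) = 10.3 / 56.11 = 0.1836 mol
Temperature rose, so q_rxn = −|q_surr| = -9.741 kJ
ΔH = q_rxn / n = -53.06 kJ/mol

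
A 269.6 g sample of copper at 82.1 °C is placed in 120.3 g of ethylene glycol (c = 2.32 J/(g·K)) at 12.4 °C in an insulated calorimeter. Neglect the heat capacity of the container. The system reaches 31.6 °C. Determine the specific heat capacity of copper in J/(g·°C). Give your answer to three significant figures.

q_gained = (120.3 × 2.32) × (31.6 − 12.4) = 5359 J
q_lost = 269.6 × c × (82.1 − 31.6) = 13614.8 c
Set equal: c = 5359 / 13614.8 = 0.394 J/(g·°C)

c = 0.394 J/(g·°C)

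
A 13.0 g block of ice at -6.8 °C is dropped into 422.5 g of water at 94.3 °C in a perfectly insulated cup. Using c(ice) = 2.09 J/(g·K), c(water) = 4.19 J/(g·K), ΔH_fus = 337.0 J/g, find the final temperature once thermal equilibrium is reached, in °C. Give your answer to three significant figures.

Heat to bring ice to 0 °C and melt it: q₁ = 13.0×2.09×6.8 + 13.0×337.0 = 4565.8 J
Heat the water can supply cooling to 0 °C: 422.5×4.19×94.3 = 166937 J > q₁, so all ice melts.
Energy balance: 422.5×4.19×(94.3 − T) = 4565.8 + 13.0×4.19×(T − 0)
1770.275(94.3 − T) = 4565.8 + 54.47 T
166937 − 4565.8 = 1824.745 T
T = 162371.2 / 1824.745 = 88.98 °C

T_f = 89.0 °C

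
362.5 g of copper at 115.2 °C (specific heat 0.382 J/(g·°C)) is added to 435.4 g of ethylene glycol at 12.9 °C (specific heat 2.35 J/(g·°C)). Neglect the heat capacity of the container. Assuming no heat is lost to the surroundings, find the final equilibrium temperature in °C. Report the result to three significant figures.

T_f = 25.1 °C

Heat lost by copper = heat gained by ethylene glycol.
(362.5)(0.382)(115.2 − T) = (435.4)(2.35)(T − 12.9)
138.475 (115.2 − T) = 1023.19 (T − 12.9)
15952 − 138.475 T = 1023.19 T − 13199
29151 = 1161.665 T
T = 25.09 °C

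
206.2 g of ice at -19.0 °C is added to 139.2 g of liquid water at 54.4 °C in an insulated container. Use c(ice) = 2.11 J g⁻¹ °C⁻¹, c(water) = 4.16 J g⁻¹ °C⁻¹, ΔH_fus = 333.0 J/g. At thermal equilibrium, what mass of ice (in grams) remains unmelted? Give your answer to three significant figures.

Heat to warm all ice to 0 °C: 206.2×2.11×19.0 = 8266.6 J
Heat released by water cooling to 0 °C: 139.2×4.16×54.4 = 31502 J
31502 J < 8266.6 + 206.2×333.0 = 76931.2 J, so not all ice melts; final T = 0 °C.
Heat left for melting: 31502 − 8266.6 = 23235.4 J
Mass melted = 23235.4 / 333.0 = 69.78 g
Ice remaining = 206.2 − 69.78 = 136.42 g

m_ice remaining = 136 g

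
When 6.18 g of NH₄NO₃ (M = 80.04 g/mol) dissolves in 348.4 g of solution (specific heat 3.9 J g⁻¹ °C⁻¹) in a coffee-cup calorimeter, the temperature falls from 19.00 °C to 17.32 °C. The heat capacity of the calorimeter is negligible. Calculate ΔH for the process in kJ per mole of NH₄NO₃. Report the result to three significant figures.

ΔH = 29.6 kJ/mol

|ΔT| = |17.32 − 19.00| = 1.68 °C
|q_surr| = (348.4 × 3.9) × 1.68 = 1358.76 × 1.68 = 2283 J
n(NH₄NO₃) = 6.18 / 80.04 = 0.07721 mol
Temperature fell, so q_rxn = +|q_surr| = 2.283 kJ
ΔH = q_rxn / n = 29.57 kJ/mol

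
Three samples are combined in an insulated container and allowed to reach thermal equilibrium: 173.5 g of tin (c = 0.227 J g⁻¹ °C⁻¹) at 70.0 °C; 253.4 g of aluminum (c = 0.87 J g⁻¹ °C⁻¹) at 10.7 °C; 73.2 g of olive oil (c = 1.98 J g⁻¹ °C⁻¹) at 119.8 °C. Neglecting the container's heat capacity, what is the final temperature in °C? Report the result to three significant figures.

Σ mᵢcᵢ(T − Tᵢ) = 0  ⇒  T = Σ mᵢcᵢTᵢ / Σ mᵢcᵢ
Σ mᵢcᵢ = 173.5×0.227 + 253.4×0.87 + 73.2×1.98 = 404.7785
Σ mᵢcᵢTᵢ = 39.3845×70.0 + 220.458×10.7 + 144.936×119.8 = 22479
T = 22479 / 404.7785 = 55.53 °C

T_f = 55.5 °C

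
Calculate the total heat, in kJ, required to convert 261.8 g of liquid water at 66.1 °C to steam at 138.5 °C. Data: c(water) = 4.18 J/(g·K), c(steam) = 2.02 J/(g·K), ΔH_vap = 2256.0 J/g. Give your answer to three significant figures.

q = 648 kJ

q1 (heat water 66.1→100.0 °C): 261.8 × 4.18 × 33.9 = 37098 J
q2 (vaporize at 100 °C): 261.8 × 2256.0 = 590621 J
q3 (heat steam 100.0→138.5 °C): 261.8 × 2.02 × 38.5 = 20360 J
Total: 37098 + 590621 + 20360 = 648079 J = 648 kJ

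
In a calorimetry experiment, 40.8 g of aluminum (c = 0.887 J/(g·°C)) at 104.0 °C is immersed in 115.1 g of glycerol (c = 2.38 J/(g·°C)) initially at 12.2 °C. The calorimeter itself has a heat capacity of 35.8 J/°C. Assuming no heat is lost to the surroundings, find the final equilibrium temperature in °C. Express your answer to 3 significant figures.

T_f = 21.8 °C

Heat lost by aluminum = heat gained by glycerol + calorimeter.
(40.8)(0.887)(104.0 − T) = [(115.1)(2.38) + 35.8](T − 12.2)
36.1896 (104.0 − T) = 309.738 (T − 12.2)
3763.7 − 36.1896 T = 309.738 T − 3778.8
7542.5 = 345.9276 T
T = 21.80 °C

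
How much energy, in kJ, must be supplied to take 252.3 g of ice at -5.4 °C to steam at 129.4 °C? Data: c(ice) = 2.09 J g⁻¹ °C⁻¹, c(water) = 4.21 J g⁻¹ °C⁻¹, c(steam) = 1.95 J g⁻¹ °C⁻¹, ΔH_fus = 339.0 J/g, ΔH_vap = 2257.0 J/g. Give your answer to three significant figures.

q1 (heat ice -5.4→0.0 °C): 252.3 × 2.09 × 5.4 = 2847 J
q2 (melt at 0 °C): 252.3 × 339.0 = 85530 J
q3 (heat water 0.0→100.0 °C): 252.3 × 4.21 × 100.0 = 106218 J
q4 (vaporize at 100 °C): 252.3 × 2257.0 = 569441 J
q5 (heat steam 100.0→129.4 °C): 252.3 × 1.95 × 29.4 = 14464 J
Total: 2847 + 85530 + 106218 + 569441 + 14464 = 778500 J = 779 kJ

q = 779 kJ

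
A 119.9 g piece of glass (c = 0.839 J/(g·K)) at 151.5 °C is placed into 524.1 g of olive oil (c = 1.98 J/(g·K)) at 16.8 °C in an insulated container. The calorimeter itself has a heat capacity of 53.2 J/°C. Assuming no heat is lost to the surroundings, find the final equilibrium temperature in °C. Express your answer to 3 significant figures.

Heat lost by glass = heat gained by olive oil + calorimeter.
(119.9)(0.839)(151.5 − T) = [(524.1)(1.98) + 53.2](T − 16.8)
100.5961 (151.5 − T) = 1090.918 (T − 16.8)
15240 − 100.5961 T = 1090.918 T − 18327
33567 = 1191.5141 T
T = 28.17 °C

T_f = 28.2 °C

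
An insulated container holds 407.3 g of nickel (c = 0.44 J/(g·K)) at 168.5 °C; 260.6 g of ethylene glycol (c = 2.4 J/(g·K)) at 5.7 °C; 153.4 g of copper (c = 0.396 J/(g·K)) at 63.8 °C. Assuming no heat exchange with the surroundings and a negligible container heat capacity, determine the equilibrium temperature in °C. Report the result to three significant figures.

Σ mᵢcᵢ(T − Tᵢ) = 0  ⇒  T = Σ mᵢcᵢTᵢ / Σ mᵢcᵢ
Σ mᵢcᵢ = 407.3×0.44 + 260.6×2.4 + 153.4×0.396 = 865.3984
Σ mᵢcᵢTᵢ = 179.212×168.5 + 625.44×5.7 + 60.7464×63.8 = 37638
T = 37638 / 865.3984 = 43.49 °C

T_f = 43.5 °C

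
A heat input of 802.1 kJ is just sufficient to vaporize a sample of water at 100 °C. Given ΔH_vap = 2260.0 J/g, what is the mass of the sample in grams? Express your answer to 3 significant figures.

m = 355 g

m = q / ΔH_vap = 802100 J / 2260.0 J/g = 355 g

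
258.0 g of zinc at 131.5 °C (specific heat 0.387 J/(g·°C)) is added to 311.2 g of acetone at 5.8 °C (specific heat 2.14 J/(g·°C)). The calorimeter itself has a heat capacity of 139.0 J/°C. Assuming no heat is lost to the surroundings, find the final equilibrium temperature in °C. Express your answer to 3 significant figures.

T_f = 19.7 °C

Heat lost by zinc = heat gained by acetone + calorimeter.
(258.0)(0.387)(131.5 − T) = [(311.2)(2.14) + 139.0](T − 5.8)
99.846 (131.5 − T) = 804.968 (T − 5.8)
13130 − 99.846 T = 804.968 T − 4668.8
17798.8 = 904.814 T
T = 19.67 °C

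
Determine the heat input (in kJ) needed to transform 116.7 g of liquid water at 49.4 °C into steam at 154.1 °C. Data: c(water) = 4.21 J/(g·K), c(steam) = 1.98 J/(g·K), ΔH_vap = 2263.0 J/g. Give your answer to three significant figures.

q = 301 kJ

q1 (heat water 49.4→100.0 °C): 116.7 × 4.21 × 50.6 = 24860 J
q2 (vaporize at 100 °C): 116.7 × 2263.0 = 264092 J
q3 (heat steam 100.0→154.1 °C): 116.7 × 1.98 × 54.1 = 12501 J
Total: 24860 + 264092 + 12501 = 301453 J = 301 kJ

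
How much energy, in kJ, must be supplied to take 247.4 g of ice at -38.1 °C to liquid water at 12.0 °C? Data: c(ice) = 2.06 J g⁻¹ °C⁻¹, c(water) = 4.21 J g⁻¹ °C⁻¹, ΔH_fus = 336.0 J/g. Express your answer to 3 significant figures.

q1 (heat ice -38.1→0.0 °C): 247.4 × 2.06 × 38.1 = 19417 J
q2 (melt at 0 °C): 247.4 × 336.0 = 83126 J
q3 (heat water 0.0→12.0 °C): 247.4 × 4.21 × 12.0 = 12499 J
Total: 19417 + 83126 + 12499 = 115042 J = 115 kJ

q = 115 kJ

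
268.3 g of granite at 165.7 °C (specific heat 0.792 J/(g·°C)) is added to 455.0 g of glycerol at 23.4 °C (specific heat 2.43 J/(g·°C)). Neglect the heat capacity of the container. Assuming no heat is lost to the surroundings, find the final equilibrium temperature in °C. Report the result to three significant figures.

T_f = 46.3 °C

Heat lost by granite = heat gained by glycerol.
(268.3)(0.792)(165.7 − T) = (455.0)(2.43)(T − 23.4)
212.4936 (165.7 − T) = 1105.65 (T − 23.4)
35210 − 212.4936 T = 1105.65 T − 25872
61082 = 1318.1436 T
T = 46.34 °C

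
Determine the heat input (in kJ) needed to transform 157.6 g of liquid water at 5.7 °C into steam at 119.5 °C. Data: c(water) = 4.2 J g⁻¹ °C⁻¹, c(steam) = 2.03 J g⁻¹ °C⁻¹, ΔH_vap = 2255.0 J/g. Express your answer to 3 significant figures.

q = 424 kJ

q1 (heat water 5.7→100.0 °C): 157.6 × 4.2 × 94.3 = 62419 J
q2 (vaporize at 100 °C): 157.6 × 2255.0 = 355388 J
q3 (heat steam 100.0→119.5 °C): 157.6 × 2.03 × 19.5 = 6239 J
Total: 62419 + 355388 + 6239 = 424046 J = 424 kJ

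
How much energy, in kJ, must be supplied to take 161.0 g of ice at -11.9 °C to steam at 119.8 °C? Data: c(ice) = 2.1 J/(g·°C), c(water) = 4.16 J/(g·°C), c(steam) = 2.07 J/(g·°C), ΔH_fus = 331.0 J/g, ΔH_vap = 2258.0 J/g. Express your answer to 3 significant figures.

q1 (heat ice -11.9→0.0 °C): 161.0 × 2.1 × 11.9 = 4023 J
q2 (melt at 0 °C): 161.0 × 331.0 = 53291 J
q3 (heat water 0.0→100.0 °C): 161.0 × 4.16 × 100.0 = 66976 J
q4 (vaporize at 100 °C): 161.0 × 2258.0 = 363538 J
q5 (heat steam 100.0→119.8 °C): 161.0 × 2.07 × 19.8 = 6599 J
Total: 4023 + 53291 + 66976 + 363538 + 6599 = 494427 J = 494 kJ

q = 494 kJ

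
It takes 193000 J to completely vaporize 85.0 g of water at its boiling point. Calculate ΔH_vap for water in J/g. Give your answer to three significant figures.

ΔH_vap = 2270 J/g

ΔH_vap = q / m = 193000 / 85.0 = 2270 J/g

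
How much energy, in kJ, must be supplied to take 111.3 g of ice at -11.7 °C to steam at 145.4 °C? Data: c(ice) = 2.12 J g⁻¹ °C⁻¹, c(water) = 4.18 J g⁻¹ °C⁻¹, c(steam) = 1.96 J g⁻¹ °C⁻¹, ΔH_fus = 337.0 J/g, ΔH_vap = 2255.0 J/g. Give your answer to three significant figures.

q1 (heat ice -11.7→0.0 °C): 111.3 × 2.12 × 11.7 = 2761 J
q2 (melt at 0 °C): 111.3 × 337.0 = 37508 J
q3 (heat water 0.0→100.0 °C): 111.3 × 4.18 × 100.0 = 46523 J
q4 (vaporize at 100 °C): 111.3 × 2255.0 = 250982 J
q5 (heat steam 100.0→145.4 °C): 111.3 × 1.96 × 45.4 = 9904 J
Total: 2761 + 37508 + 46523 + 250982 + 9904 = 347678 J = 348 kJ

q = 348 kJ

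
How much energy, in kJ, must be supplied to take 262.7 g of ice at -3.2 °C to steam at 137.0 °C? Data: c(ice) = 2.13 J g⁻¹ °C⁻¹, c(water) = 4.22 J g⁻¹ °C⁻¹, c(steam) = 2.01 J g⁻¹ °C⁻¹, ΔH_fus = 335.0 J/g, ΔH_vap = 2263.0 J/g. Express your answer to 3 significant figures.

q = 815 kJ

q1 (heat ice -3.2→0.0 °C): 262.7 × 2.13 × 3.2 = 1791 J
q2 (melt at 0 °C): 262.7 × 335.0 = 88005 J
q3 (heat water 0.0→100.0 °C): 262.7 × 4.22 × 100.0 = 110859 J
q4 (vaporize at 100 °C): 262.7 × 2263.0 = 594490 J
q5 (heat steam 100.0→137.0 °C): 262.7 × 2.01 × 37.0 = 19537 J
Total: 1791 + 88005 + 110859 + 594490 + 19537 = 814682 J = 815 kJ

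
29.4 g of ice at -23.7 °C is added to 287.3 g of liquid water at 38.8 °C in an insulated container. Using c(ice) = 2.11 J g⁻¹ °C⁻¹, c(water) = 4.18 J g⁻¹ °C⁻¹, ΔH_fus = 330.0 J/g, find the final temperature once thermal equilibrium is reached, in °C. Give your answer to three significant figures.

Heat to bring ice to 0 °C and melt it: q₁ = 29.4×2.11×23.7 + 29.4×330.0 = 11172 J
Heat the water can supply cooling to 0 °C: 287.3×4.18×38.8 = 46595.5 J > q₁, so all ice melts.
Energy balance: 287.3×4.18×(38.8 − T) = 11172 + 29.4×4.18×(T − 0)
1200.914(38.8 − T) = 11172 + 122.892 T
46595.5 − 11172 = 1323.806 T
T = 35423.5 / 1323.806 = 26.76 °C

T_f = 26.8 °C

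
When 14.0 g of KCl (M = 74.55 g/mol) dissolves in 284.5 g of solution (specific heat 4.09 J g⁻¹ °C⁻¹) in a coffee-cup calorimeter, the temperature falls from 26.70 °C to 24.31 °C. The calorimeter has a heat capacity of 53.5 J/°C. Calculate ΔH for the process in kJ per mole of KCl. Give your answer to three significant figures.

|ΔT| = |24.31 − 26.70| = 2.39 °C
|q_surr| = (284.5 × 4.09 + 53.5) × 2.39 = 1217.105 × 2.39 = 2909 J
n(KCl) = 14.0 / 74.55 = 0.1878 mol
Temperature fell, so q_rxn = +|q_surr| = 2.909 kJ
ΔH = q_rxn / n = 15.49 kJ/mol

ΔH = 15.5 kJ/mol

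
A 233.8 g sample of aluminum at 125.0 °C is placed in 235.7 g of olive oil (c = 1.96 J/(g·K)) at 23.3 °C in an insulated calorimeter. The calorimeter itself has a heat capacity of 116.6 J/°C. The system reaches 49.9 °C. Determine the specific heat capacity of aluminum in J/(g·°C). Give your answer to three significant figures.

q_gained = (235.7 × 1.96 + 116.6) × (49.9 − 23.3) = 15390 J
q_lost = 233.8 × c × (125.0 − 49.9) = 17558.38 c
Set equal: c = 15390 / 17558.38 = 0.877 J/(g·°C)

c = 0.877 J/(g·°C)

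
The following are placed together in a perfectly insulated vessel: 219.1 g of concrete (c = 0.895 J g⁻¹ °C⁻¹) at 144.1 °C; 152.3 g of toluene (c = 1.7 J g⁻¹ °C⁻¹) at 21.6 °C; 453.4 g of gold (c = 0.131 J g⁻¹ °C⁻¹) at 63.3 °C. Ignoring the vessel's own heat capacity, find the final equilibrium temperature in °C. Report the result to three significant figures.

T_f = 73.1 °C

Σ mᵢcᵢ(T − Tᵢ) = 0  ⇒  T = Σ mᵢcᵢTᵢ / Σ mᵢcᵢ
Σ mᵢcᵢ = 219.1×0.895 + 152.3×1.7 + 453.4×0.131 = 514.3999
Σ mᵢcᵢTᵢ = 196.0945×144.1 + 258.91×21.6 + 59.3954×63.3 = 37609
T = 37609 / 514.3999 = 73.11 °C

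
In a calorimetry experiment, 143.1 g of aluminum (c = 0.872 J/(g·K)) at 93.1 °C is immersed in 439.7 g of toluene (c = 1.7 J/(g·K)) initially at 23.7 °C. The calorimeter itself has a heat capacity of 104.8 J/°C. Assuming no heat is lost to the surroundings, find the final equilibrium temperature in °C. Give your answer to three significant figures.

Heat lost by aluminum = heat gained by toluene + calorimeter.
(143.1)(0.872)(93.1 − T) = [(439.7)(1.7) + 104.8](T − 23.7)
124.7832 (93.1 − T) = 852.29 (T − 23.7)
11617 − 124.7832 T = 852.29 T − 20199
31816 = 977.0732 T
T = 32.56 °C

T_f = 32.6 °C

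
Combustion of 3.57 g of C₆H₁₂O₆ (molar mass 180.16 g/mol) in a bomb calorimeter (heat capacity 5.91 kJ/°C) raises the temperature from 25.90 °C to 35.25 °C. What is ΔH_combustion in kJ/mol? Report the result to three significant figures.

ΔT = 35.25 − 25.90 = 9.35 °C
q_cal = C_cal × ΔT = 5.91 × 9.35 = 55.2585 kJ
n = 3.57 / 180.16 = 0.01982 mol
q_rxn = −q_cal = -55.2585 kJ
ΔH = -55.2585 / 0.01982 = -2788 kJ/mol

ΔH = -2790 kJ/mol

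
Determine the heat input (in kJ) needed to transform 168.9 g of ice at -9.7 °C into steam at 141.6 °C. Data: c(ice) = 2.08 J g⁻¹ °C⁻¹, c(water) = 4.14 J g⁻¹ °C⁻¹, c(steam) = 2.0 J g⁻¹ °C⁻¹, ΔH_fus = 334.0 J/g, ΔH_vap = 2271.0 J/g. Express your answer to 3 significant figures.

q1 (heat ice -9.7→0.0 °C): 168.9 × 2.08 × 9.7 = 3408 J
q2 (melt at 0 °C): 168.9 × 334.0 = 56413 J
q3 (heat water 0.0→100.0 °C): 168.9 × 4.14 × 100.0 = 69925 J
q4 (vaporize at 100 °C): 168.9 × 2271.0 = 383572 J
q5 (heat steam 100.0→141.6 °C): 168.9 × 2.0 × 41.6 = 14052 J
Total: 3408 + 56413 + 69925 + 383572 + 14052 = 527370 J = 527 kJ

q = 527 kJ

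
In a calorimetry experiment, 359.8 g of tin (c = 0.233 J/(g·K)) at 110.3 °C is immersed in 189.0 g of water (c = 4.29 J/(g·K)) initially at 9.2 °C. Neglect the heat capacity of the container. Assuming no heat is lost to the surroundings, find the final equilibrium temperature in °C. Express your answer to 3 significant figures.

Heat lost by tin = heat gained by water.
(359.8)(0.233)(110.3 − T) = (189.0)(4.29)(T − 9.2)
83.8334 (110.3 − T) = 810.81 (T − 9.2)
9246.8 − 83.8334 T = 810.81 T − 7459.5
16706.3 = 894.6434 T
T = 18.67 °C

T_f = 18.7 °C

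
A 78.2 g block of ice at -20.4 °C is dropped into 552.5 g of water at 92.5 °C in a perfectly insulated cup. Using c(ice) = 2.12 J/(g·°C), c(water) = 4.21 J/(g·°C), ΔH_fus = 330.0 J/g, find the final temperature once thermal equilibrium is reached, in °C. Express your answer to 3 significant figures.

T_f = 70.0 °C

Heat to bring ice to 0 °C and melt it: q₁ = 78.2×2.12×20.4 + 78.2×330.0 = 29188 J
Heat the water can supply cooling to 0 °C: 552.5×4.21×92.5 = 215157 J > q₁, so all ice melts.
Energy balance: 552.5×4.21×(92.5 − T) = 29188 + 78.2×4.21×(T − 0)
2326.025(92.5 − T) = 29188 + 329.222 T
215157 − 29188 = 2655.247 T
T = 185969 / 2655.247 = 70.04 °C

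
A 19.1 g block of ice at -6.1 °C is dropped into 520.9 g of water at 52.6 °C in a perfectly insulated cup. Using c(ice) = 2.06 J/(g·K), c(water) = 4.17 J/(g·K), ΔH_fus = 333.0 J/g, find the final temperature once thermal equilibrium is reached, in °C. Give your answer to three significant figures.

Heat to bring ice to 0 °C and melt it: q₁ = 19.1×2.06×6.1 + 19.1×333.0 = 6600.3 J
Heat the water can supply cooling to 0 °C: 520.9×4.17×52.6 = 114255 J > q₁, so all ice melts.
Energy balance: 520.9×4.17×(52.6 − T) = 6600.3 + 19.1×4.17×(T − 0)
2172.153(52.6 − T) = 6600.3 + 79.647 T
114255 − 6600.3 = 2251.800 T
T = 107654.7 / 2251.800 = 47.81 °C

T_f = 47.8 °C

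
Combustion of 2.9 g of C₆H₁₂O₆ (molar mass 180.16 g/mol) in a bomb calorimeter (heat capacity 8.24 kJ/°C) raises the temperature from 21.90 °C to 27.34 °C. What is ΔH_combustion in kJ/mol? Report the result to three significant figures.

ΔH = -2780 kJ/mol

ΔT = 27.34 − 21.90 = 5.44 °C
q_cal = C_cal × ΔT = 8.24 × 5.44 = 44.8256 kJ
n = 2.9 / 180.16 = 0.01610 mol
q_rxn = −q_cal = -44.8256 kJ
ΔH = -44.8256 / 0.01610 = -2784 kJ/mol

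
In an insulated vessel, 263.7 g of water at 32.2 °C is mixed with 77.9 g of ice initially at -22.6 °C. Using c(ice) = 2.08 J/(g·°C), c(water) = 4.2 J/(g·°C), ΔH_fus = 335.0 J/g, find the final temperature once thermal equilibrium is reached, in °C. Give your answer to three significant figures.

T_f = 4.12 °C

Heat to bring ice to 0 °C and melt it: q₁ = 77.9×2.08×22.6 + 77.9×335.0 = 29758 J
Heat the water can supply cooling to 0 °C: 263.7×4.2×32.2 = 35662.8 J > q₁, so all ice melts.
Energy balance: 263.7×4.2×(32.2 − T) = 29758 + 77.9×4.2×(T − 0)
1107.54(32.2 − T) = 29758 + 327.18 T
35662.8 − 29758 = 1434.72 T
T = 5904.8 / 1434.72 = 4.116 °C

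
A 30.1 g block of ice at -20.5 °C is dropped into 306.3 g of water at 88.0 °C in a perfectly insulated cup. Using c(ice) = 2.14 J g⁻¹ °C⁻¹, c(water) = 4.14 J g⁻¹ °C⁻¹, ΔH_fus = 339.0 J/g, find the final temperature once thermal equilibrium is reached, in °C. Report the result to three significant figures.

T_f = 71.9 °C

Heat to bring ice to 0 °C and melt it: q₁ = 30.1×2.14×20.5 + 30.1×339.0 = 11524 J
Heat the water can supply cooling to 0 °C: 306.3×4.14×88.0 = 111591 J > q₁, so all ice melts.
Energy balance: 306.3×4.14×(88.0 − T) = 11524 + 30.1×4.14×(T − 0)
1268.082(88.0 − T) = 11524 + 124.614 T
111591 − 11524 = 1392.696 T
T = 100067 / 1392.696 = 71.85 °C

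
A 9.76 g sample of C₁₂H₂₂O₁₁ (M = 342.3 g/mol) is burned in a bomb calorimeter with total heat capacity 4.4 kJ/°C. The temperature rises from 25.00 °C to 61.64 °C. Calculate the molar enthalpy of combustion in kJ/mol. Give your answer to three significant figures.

ΔH = -5650 kJ/mol

ΔT = 61.64 − 25.00 = 36.64 °C
q_cal = C_cal × ΔT = 4.4 × 36.64 = 161.216 kJ
n = 9.76 / 342.3 = 0.02851 mol
q_rxn = −q_cal = -161.216 kJ
ΔH = -161.216 / 0.02851 = -5654.7 kJ/mol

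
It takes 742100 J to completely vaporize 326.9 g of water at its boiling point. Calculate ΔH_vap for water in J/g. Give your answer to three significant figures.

ΔH_vap = q / m = 742100 / 326.9 = 2270 J/g

ΔH_vap = 2270 J/g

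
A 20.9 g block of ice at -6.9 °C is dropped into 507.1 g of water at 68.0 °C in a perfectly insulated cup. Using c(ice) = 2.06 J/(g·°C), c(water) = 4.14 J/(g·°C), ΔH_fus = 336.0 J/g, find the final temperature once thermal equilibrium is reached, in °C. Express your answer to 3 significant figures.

T_f = 62.0 °C

Heat to bring ice to 0 °C and melt it: q₁ = 20.9×2.06×6.9 + 20.9×336.0 = 7319.5 J
Heat the water can supply cooling to 0 °C: 507.1×4.14×68.0 = 142759 J > q₁, so all ice melts.
Energy balance: 507.1×4.14×(68.0 − T) = 7319.5 + 20.9×4.14×(T − 0)
2099.394(68.0 − T) = 7319.5 + 86.526 T
142759 − 7319.5 = 2185.920 T
T = 135439.5 / 2185.920 = 61.96 °C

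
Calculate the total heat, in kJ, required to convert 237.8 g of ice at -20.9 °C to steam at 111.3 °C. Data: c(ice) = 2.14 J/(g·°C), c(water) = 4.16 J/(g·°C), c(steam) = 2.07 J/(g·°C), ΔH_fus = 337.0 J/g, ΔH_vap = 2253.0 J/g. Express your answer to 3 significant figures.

q1 (heat ice -20.9→0.0 °C): 237.8 × 2.14 × 20.9 = 10636 J
q2 (melt at 0 °C): 237.8 × 337.0 = 80139 J
q3 (heat water 0.0→100.0 °C): 237.8 × 4.16 × 100.0 = 98925 J
q4 (vaporize at 100 °C): 237.8 × 2253.0 = 535763 J
q5 (heat steam 100.0→111.3 °C): 237.8 × 2.07 × 11.3 = 5562 J
Total: 10636 + 80139 + 98925 + 535763 + 5562 = 731025 J = 731 kJ

q = 731 kJ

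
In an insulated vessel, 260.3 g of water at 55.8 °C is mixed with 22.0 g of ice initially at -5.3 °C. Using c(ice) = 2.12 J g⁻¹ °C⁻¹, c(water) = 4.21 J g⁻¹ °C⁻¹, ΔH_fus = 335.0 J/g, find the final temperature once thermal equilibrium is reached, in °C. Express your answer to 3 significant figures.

Heat to bring ice to 0 °C and melt it: q₁ = 22.0×2.12×5.3 + 22.0×335.0 = 7617.2 J
Heat the water can supply cooling to 0 °C: 260.3×4.21×55.8 = 61149.2 J > q₁, so all ice melts.
Energy balance: 260.3×4.21×(55.8 − T) = 7617.2 + 22.0×4.21×(T − 0)
1095.863(55.8 − T) = 7617.2 + 92.62 T
61149.2 − 7617.2 = 1188.483 T
T = 53532.0 / 1188.483 = 45.04 °C

T_f = 45.0 °C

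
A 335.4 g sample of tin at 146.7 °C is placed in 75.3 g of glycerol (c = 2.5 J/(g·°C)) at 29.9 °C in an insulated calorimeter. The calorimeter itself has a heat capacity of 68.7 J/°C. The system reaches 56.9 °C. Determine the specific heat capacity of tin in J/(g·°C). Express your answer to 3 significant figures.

q_gained = (75.3 × 2.5 + 68.7) × (56.9 − 29.9) = 6938 J
q_lost = 335.4 × c × (146.7 − 56.9) = 30118.92 c
Set equal: c = 6938 / 30118.92 = 0.230 J/(g·°C)

c = 0.230 J/(g·°C)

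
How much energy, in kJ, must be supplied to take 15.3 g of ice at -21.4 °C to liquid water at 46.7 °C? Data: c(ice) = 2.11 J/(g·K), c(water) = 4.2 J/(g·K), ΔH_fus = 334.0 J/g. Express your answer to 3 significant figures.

q = 8.80 kJ

q1 (heat ice -21.4→0.0 °C): 15.3 × 2.11 × 21.4 = 691 J
q2 (melt at 0 °C): 15.3 × 334.0 = 5110 J
q3 (heat water 0.0→46.7 °C): 15.3 × 4.2 × 46.7 = 3001 J
Total: 691 + 5110 + 3001 = 8802 J = 8.80 kJ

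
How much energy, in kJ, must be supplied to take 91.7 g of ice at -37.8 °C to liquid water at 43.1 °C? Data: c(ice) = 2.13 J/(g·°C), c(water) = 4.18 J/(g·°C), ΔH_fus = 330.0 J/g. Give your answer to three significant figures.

q = 54.2 kJ

q1 (heat ice -37.8→0.0 °C): 91.7 × 2.13 × 37.8 = 7383 J
q2 (melt at 0 °C): 91.7 × 330.0 = 30261 J
q3 (heat water 0.0→43.1 °C): 91.7 × 4.18 × 43.1 = 16520 J
Total: 7383 + 30261 + 16520 = 54164 J = 54.2 kJ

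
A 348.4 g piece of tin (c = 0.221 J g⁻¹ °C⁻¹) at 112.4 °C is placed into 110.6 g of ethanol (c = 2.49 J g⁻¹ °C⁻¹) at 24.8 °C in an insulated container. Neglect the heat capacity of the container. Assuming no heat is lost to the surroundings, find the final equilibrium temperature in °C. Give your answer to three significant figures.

Heat lost by tin = heat gained by ethanol.
(348.4)(0.221)(112.4 − T) = (110.6)(2.49)(T − 24.8)
76.9964 (112.4 − T) = 275.394 (T − 24.8)
8654.4 − 76.9964 T = 275.394 T − 6829.8
15484.2 = 352.3904 T
T = 43.94 °C

T_f = 43.9 °C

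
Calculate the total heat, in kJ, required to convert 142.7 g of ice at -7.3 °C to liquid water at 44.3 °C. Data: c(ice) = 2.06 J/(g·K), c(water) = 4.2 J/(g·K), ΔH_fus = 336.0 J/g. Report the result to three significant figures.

q1 (heat ice -7.3→0.0 °C): 142.7 × 2.06 × 7.3 = 2146 J
q2 (melt at 0 °C): 142.7 × 336.0 = 47947 J
q3 (heat water 0.0→44.3 °C): 142.7 × 4.2 × 44.3 = 26551 J
Total: 2146 + 47947 + 26551 = 76644 J = 76.6 kJ

q = 76.6 kJ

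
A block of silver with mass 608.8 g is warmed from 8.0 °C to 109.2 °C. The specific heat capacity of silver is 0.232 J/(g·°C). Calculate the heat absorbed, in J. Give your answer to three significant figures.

q = m c ΔT = 608.8 × 0.232 × (109.2 − 8.0)
q = 608.8 × 0.232 × 101.2 = 14290 J

q = 14300 J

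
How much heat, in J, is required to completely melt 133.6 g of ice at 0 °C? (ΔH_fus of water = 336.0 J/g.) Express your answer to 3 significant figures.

q = 44900 J

q = m × ΔH_fus = 133.6 × 336.0 = 44890 J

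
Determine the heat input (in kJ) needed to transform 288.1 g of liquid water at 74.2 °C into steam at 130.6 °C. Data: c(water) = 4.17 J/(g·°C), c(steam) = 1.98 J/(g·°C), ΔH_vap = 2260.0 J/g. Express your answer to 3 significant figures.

q1 (heat water 74.2→100.0 °C): 288.1 × 4.17 × 25.8 = 30996 J
q2 (vaporize at 100 °C): 288.1 × 2260.0 = 651106 J
q3 (heat steam 100.0→130.6 °C): 288.1 × 1.98 × 30.6 = 17455 J
Total: 30996 + 651106 + 17455 = 699557 J = 700 kJ

q = 700 kJ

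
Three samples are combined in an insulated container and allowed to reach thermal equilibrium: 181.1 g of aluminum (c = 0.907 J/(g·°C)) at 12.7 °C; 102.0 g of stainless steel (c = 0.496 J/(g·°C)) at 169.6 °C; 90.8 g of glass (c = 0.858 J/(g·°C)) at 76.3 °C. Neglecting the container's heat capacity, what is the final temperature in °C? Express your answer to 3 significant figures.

T_f = 56.7 °C

Σ mᵢcᵢ(T − Tᵢ) = 0  ⇒  T = Σ mᵢcᵢTᵢ / Σ mᵢcᵢ
Σ mᵢcᵢ = 181.1×0.907 + 102.0×0.496 + 90.8×0.858 = 292.7561
Σ mᵢcᵢTᵢ = 164.2577×12.7 + 50.592×169.6 + 77.9064×76.3 = 16611
T = 16611 / 292.7561 = 56.74 °C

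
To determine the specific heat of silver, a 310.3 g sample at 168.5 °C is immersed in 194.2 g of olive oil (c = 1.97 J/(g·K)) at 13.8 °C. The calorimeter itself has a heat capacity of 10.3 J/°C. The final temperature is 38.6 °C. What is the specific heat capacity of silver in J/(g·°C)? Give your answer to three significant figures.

q_gained = (194.2 × 1.97 + 10.3) × (38.6 − 13.8) = 9743 J
q_lost = 310.3 × c × (168.5 − 38.6) = 40307.97 c
Set equal: c = 9743 / 40307.97 = 0.242 J/(g·°C)

c = 0.242 J/(g·°C)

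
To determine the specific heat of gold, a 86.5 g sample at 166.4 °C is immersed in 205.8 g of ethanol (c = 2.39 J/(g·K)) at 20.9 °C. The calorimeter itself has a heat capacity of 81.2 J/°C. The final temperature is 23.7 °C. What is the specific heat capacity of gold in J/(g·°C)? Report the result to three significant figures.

q_gained = (205.8 × 2.39 + 81.2) × (23.7 − 20.9) = 1605 J
q_lost = 86.5 × c × (166.4 − 23.7) = 12343.55 c
Set equal: c = 1605 / 12343.55 = 0.130 J/(g·°C)

c = 0.130 J/(g·°C)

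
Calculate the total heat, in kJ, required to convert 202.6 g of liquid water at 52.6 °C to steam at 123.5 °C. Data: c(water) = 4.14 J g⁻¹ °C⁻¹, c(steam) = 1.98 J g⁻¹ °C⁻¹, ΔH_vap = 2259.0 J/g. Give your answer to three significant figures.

q = 507 kJ

q1 (heat water 52.6→100.0 °C): 202.6 × 4.14 × 47.4 = 39757 J
q2 (vaporize at 100 °C): 202.6 × 2259.0 = 457673 J
q3 (heat steam 100.0→123.5 °C): 202.6 × 1.98 × 23.5 = 9427 J
Total: 39757 + 457673 + 9427 = 506857 J = 507 kJ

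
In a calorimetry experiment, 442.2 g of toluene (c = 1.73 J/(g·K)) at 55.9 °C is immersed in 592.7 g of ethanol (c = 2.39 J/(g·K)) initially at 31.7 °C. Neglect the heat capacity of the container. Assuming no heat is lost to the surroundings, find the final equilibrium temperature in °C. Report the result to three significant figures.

T_f = 40.2 °C

Heat lost by toluene = heat gained by ethanol.
(442.2)(1.73)(55.9 − T) = (592.7)(2.39)(T − 31.7)
765.006 (55.9 − T) = 1416.553 (T − 31.7)
42764 − 765.006 T = 1416.553 T − 44905
87669 = 2181.559 T
T = 40.19 °C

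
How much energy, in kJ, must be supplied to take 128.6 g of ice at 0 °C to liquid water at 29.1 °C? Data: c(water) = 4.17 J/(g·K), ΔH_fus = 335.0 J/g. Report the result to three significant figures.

q = 58.7 kJ

q1 (melt at 0 °C): 128.6 × 335.0 = 43081 J
q2 (heat water 0.0→29.1 °C): 128.6 × 4.17 × 29.1 = 15605 J
Total: 43081 + 15605 = 58686 J = 58.7 kJ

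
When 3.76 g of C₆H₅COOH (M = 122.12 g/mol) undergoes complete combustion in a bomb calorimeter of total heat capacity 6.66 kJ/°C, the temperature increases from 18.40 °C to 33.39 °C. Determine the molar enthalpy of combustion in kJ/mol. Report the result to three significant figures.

ΔT = 33.39 − 18.40 = 14.99 °C
q_cal = C_cal × ΔT = 6.66 × 14.99 = 99.8334 kJ
n = 3.76 / 122.12 = 0.03079 mol
q_rxn = −q_cal = -99.8334 kJ
ΔH = -99.8334 / 0.03079 = -3242 kJ/mol

ΔH = -3240 kJ/mol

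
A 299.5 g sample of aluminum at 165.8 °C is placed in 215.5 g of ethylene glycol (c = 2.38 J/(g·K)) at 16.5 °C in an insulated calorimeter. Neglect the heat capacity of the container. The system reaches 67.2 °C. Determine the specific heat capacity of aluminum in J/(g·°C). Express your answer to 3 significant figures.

c = 0.881 J/(g·°C)

q_gained = (215.5 × 2.38) × (67.2 − 16.5) = 26004 J
q_lost = 299.5 × c × (165.8 − 67.2) = 29530.7 c
Set equal: c = 26004 / 29530.7 = 0.881 J/(g·°C)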